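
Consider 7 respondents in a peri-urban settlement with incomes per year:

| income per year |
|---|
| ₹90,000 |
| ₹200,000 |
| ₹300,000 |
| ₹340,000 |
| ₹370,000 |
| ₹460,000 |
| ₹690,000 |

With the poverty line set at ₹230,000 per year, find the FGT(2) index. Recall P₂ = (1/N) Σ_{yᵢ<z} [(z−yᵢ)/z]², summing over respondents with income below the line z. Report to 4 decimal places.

Below z: ₹90,000, ₹200,000 (q = 2 of N = 7).
Gap ratios (z−y)/z: (230000−90000)/230000 = 0.6087; (230000−200000)/230000 = 0.1304.
Squared: 0.3705; 0.0170.
Sum = 0.387524; P₂ = 0.387524 / 7 = 0.0554.

0.0554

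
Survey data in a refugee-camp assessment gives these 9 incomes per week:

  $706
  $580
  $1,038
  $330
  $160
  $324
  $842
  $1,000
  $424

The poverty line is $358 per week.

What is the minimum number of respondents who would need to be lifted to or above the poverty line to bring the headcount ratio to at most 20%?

2

3 of the 9 respondents are poor, so H = 3/9 = 0.333.
A headcount ratio of at most 20% allows at most ⌊0.20 × 9⌋ = 1 poor respondents.
So at least 3 − 1 = 2 must be lifted.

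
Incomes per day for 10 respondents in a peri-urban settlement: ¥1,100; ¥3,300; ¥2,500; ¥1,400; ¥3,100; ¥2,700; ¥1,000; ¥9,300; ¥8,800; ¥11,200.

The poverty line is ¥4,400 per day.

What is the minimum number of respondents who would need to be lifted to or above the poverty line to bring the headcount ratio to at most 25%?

Currently q = 7 of N = 10 are below the line (H = 0.700).
A headcount ratio of at most 25% allows at most ⌊0.25 × 10⌋ = 2 poor respondents.
So at least 7 − 2 = 5 must be lifted.

5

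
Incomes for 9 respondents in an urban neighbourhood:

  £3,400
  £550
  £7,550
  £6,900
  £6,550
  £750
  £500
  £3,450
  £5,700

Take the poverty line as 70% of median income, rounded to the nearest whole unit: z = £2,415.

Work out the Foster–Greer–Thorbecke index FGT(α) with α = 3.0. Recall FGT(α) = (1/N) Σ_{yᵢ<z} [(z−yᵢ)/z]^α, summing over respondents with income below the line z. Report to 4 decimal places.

Incomes under z: £500, £550, £750 (q = 3 of N = 9).
Relative gaps: (2415−500)/2415 = 0.7930; (2415−550)/2415 = 0.7723; (2415−750)/2415 = 0.6894.
Raised to α = 3.0: 0.49860; 0.46056; 0.32771.
Sum = 1.286873; FGT(3.0) = 1.286873 / 9 = 0.1430.

0.1430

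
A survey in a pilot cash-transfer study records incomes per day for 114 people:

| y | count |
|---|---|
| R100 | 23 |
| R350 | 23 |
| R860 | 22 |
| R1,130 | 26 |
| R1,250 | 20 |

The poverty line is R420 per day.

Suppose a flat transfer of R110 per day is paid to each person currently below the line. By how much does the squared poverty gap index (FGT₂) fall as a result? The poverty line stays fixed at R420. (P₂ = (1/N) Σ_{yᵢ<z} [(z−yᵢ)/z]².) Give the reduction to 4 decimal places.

0.0723

Before: below the line — 23×R100, 23×R350; squared poverty gap index (FGT₂) = 0.122722.
After the R110 transfer: below the line — 23×R210; squared poverty gap index (FGT₂) = 0.050439.
Reduction = 0.122722 − 0.050439 = 0.0723.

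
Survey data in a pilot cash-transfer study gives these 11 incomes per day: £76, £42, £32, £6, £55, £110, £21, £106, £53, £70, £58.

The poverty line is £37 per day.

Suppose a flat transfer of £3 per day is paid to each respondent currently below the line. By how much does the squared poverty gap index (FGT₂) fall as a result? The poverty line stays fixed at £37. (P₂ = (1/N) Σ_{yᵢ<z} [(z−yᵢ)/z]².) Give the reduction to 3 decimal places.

Before: below the line — £6, £21, £32; squared poverty gap index (FGT₂) = 0.08248.
After the £3 transfer: below the line — £9, £24, £35; squared poverty gap index (FGT₂) = 0.06355.
Reduction = 0.08248 − 0.06355 = 0.019.

0.019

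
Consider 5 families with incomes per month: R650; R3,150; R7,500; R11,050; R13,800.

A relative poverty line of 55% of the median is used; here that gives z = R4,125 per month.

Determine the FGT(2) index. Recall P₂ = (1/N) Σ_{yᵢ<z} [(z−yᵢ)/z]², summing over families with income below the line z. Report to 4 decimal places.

0.1531

Below the line: R650, R3,150 (q = 2 of N = 5).
Normalized shortfalls: (4125−650)/4125 = 0.8424; (4125−3150)/4125 = 0.2364.
Squared: 0.7097; 0.0559.
Sum = 0.765546; P₂ = 0.765546 / 5 = 0.1531.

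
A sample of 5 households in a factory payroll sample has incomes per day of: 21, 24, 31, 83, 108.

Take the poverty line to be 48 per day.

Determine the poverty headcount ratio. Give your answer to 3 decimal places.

0.600

3 of the 5 households have income below 48.
H = 3/5 = 0.600.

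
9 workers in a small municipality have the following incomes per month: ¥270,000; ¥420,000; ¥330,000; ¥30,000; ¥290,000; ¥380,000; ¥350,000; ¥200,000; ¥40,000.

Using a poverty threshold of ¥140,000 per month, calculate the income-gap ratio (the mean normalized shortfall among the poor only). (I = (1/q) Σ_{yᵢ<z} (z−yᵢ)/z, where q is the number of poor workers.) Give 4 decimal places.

0.7500

Poor units: ¥30,000, ¥40,000 (q = 2 of N = 9).
Relative gaps: 0.7857, 0.7143; sum = 1.500000.
I averages over the q = 2 poor units only: 1.500000 / 2 = 0.7500.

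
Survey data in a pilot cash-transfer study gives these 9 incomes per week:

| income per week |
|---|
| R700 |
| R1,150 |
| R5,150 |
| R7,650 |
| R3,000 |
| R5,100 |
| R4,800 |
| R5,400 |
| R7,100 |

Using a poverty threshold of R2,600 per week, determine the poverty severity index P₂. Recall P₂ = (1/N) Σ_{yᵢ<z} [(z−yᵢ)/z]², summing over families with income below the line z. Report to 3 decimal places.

Below z: R700, R1,150 (q = 2 of N = 9).
Shortfall ratios: (2600−700)/2600 = 0.7308; (2600−1150)/2600 = 0.5577.
Squared: 0.5340; 0.3110.
Sum = 0.845044; P₂ = 0.845044 / 9 = 0.094.

0.094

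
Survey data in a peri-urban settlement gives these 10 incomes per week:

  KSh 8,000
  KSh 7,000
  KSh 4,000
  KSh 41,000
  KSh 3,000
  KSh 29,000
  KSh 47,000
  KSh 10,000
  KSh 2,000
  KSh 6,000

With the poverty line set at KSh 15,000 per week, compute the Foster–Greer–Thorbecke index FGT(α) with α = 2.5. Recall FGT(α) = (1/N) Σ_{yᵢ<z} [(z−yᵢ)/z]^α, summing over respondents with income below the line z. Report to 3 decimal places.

Below the line: KSh 2,000, KSh 3,000, KSh 4,000, KSh 6,000, KSh 7,000, KSh 8,000, KSh 10,000 (q = 7 of N = 10).
Gap ratios (z−y)/z: (15000−2000)/15000 = 0.8667; (15000−3000)/15000 = 0.8000; (15000−4000)/15000 = 0.7333; (15000−6000)/15000 = 0.6000; (15000−7000)/15000 = 0.5333; (15000−8000)/15000 = 0.4667; (15000−10000)/15000 = 0.3333.
Raised to α = 2.5: 0.69925; 0.57243; 0.46053; 0.27885; 0.20773; 0.14877; 0.06415.
Sum = 2.431709; FGT(2.5) = 2.431709 / 10 = 0.243.

0.243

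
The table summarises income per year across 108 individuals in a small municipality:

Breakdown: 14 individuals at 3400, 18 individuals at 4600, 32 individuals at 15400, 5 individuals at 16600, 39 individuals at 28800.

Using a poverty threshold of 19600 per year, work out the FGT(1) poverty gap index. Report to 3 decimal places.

Below z: 14×3400, 18×4600, 32×15400, 5×16600 (q = 69 of N = 108).
Normalized shortfalls: (19600−3400)/19600 = 0.8265 (×14); (19600−4600)/19600 = 0.7653 (×18); (19600−15400)/19600 = 0.2143 (×32); (19600−16600)/19600 = 0.1531 (×5).
Σ = 32.969388. Dividing by the full population N = 108 gives P₁ = 0.305.

0.305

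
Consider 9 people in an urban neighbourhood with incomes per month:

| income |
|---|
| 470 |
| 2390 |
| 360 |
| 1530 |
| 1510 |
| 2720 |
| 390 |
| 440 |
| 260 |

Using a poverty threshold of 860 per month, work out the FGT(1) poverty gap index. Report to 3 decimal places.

0.307

Below the line: 260, 360, 390, 440, 470 (q = 5 of N = 9).
Gap ratios (z−y)/z: (860−260)/860 = 0.6977; (860−360)/860 = 0.5814; (860−390)/860 = 0.5465; (860−440)/860 = 0.4884; (860−470)/860 = 0.4535.
Sum of shortfalls = 2.767442; P₁ averages over all N: 2.767442 / 9 = 0.307.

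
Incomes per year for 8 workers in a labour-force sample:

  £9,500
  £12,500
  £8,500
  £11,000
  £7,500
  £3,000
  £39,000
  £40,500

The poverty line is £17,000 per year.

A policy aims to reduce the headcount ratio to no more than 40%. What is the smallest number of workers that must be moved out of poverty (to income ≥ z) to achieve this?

3

Currently q = 6 of N = 8 are below the line (H = 0.750).
A headcount ratio of at most 40% allows at most ⌊0.40 × 8⌋ = 3 poor workers.
So at least 6 − 3 = 3 must be lifted.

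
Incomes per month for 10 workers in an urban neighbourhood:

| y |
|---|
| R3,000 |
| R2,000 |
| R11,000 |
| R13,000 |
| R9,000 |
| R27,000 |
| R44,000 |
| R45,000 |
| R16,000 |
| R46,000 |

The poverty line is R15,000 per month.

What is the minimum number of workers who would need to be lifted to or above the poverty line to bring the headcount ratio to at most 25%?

3

Currently q = 5 of N = 10 are below the line (H = 0.500).
A headcount ratio of at most 25% allows at most ⌊0.25 × 10⌋ = 2 poor workers.
So at least 5 − 2 = 3 must be lifted.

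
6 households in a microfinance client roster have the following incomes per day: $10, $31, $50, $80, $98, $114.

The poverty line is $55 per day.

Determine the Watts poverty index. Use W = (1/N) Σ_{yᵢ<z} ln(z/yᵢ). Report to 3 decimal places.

Below the line: $10, $31, $50 (q = 3 of N = 6).
ln(z/y) terms: ln(55/10) = 1.7047; ln(55/31) = 0.5733; ln(55/50) = 0.0953.
W = 2.373404 / 6 = 0.396.

0.396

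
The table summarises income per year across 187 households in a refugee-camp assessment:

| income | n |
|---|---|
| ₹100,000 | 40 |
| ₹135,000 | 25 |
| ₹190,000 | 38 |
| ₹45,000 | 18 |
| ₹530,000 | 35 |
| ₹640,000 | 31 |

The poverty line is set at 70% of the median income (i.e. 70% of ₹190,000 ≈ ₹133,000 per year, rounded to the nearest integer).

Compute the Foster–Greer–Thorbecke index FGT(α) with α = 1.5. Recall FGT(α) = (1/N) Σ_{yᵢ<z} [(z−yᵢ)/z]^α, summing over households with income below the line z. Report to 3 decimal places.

0.078

Incomes under z: 18×₹45,000, 40×₹100,000 (q = 58 of N = 187).
Relative gaps: (133000−45000)/133000 = 0.6617 (×18); (133000−100000)/133000 = 0.2481 (×40).
Raised to α = 1.5: 0.53820 (×18); 0.12359 (×40).
Sum = 14.631379; FGT(1.5) = 14.631379 / 187 = 0.078.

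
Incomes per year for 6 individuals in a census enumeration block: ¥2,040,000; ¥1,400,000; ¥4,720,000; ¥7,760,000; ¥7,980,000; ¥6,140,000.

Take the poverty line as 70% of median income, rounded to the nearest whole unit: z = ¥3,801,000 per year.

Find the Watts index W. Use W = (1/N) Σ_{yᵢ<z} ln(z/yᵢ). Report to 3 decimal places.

0.270

Incomes under z: ¥1,400,000, ¥2,040,000 (q = 2 of N = 6).
Log gaps: ln(3801000/1400000) = 0.9988; ln(3801000/2040000) = 0.6223.
W = 1.621106 / 6 = 0.270.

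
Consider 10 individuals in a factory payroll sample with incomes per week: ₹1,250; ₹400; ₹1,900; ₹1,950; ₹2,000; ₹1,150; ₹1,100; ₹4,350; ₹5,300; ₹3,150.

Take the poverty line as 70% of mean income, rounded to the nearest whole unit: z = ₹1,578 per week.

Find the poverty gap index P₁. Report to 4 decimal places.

0.1529

Below the line: ₹400, ₹1,100, ₹1,150, ₹1,250 (q = 4 of N = 10).
Relative gaps: (1578−400)/1578 = 0.7465; (1578−1100)/1578 = 0.3029; (1578−1150)/1578 = 0.2712; (1578−1250)/1578 = 0.2079.
Σ = 1.528517. Dividing by the full population N = 10 gives P₁ = 0.1529.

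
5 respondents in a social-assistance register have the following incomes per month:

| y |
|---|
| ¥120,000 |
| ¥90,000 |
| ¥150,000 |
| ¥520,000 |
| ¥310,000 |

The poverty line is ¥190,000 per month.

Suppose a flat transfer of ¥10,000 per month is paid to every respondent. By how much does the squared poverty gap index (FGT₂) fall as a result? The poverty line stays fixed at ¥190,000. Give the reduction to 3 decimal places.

Before: below the line — ¥90,000, ¥120,000, ¥150,000; squared poverty gap index (FGT₂) = 0.09141.
After the ¥10,000 transfer: below the line — ¥100,000, ¥130,000, ¥160,000; squared poverty gap index (FGT₂) = 0.06981.
Reduction = 0.09141 − 0.06981 = 0.022.

0.022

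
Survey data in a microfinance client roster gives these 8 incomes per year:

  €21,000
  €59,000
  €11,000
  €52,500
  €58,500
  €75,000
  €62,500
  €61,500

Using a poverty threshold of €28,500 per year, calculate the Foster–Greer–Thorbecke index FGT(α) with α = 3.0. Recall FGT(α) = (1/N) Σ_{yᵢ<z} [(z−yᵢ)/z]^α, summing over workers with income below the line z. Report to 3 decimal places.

Below the line: €11,000, €21,000 (q = 2 of N = 8).
Normalized shortfalls: (28500−11000)/28500 = 0.6140; (28500−21000)/28500 = 0.2632.
Raised to α = 3.0: 0.23152; 0.01822.
Sum = 0.249739; FGT(3.0) = 0.249739 / 8 = 0.031.

0.031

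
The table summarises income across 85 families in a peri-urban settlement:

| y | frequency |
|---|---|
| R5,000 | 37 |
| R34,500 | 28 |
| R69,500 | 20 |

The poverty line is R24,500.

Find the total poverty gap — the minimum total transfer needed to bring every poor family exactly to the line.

Incomes under z: 37×R5,000 (q = 37 of N = 85).
Individual gaps: 37×(24500−5000) = 721500.
Aggregate gap = R721,500.

R721,500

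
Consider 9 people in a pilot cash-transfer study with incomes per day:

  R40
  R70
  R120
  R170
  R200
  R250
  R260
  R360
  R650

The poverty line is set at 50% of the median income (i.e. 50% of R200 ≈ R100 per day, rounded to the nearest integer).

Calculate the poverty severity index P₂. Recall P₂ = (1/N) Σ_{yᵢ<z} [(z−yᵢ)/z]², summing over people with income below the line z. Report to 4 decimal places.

0.0500

Below the line: R40, R70 (q = 2 of N = 9).
Shortfall ratios: (100−40)/100 = 0.6000; (100−70)/100 = 0.3000.
Squared: 0.3600; 0.0900.
Sum = 0.450000; P₂ = 0.450000 / 9 = 0.0500.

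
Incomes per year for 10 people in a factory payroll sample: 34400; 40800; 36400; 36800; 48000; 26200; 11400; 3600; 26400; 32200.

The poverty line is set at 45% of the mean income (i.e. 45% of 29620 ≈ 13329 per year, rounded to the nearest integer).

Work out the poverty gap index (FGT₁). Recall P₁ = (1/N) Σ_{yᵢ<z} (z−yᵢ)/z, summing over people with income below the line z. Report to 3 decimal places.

Below the line: 3600, 11400 (q = 2 of N = 10).
Gap ratios (z−y)/z: (13329−3600)/13329 = 0.7299; (13329−11400)/13329 = 0.1447.
Σ = 0.874634. Dividing by the full population N = 10 gives P₁ = 0.087.

0.087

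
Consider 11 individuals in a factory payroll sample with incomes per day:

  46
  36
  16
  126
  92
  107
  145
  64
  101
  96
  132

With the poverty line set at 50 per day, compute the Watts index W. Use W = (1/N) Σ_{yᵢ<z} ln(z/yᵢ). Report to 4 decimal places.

0.1410

Below z: 16, 36, 46 (q = 3 of N = 11).
ln(z/y) terms: ln(50/16) = 1.1394; ln(50/36) = 0.3285; ln(50/46) = 0.0834.
W = 1.551320 / 11 = 0.1410.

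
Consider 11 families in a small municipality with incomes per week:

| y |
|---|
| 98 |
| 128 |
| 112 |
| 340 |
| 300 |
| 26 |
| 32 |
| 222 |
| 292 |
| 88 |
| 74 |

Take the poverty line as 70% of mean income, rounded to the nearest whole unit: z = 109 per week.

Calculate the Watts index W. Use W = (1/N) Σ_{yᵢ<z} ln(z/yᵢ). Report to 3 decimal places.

0.306

Below z: 26, 32, 74, 88, 98 (q = 5 of N = 11).
ln(z/y) terms: ln(109/26) = 1.4333; ln(109/32) = 1.2256; ln(109/74) = 0.3873; ln(109/88) = 0.2140; ln(109/98) = 0.1064.
W = 3.366538 / 11 = 0.306.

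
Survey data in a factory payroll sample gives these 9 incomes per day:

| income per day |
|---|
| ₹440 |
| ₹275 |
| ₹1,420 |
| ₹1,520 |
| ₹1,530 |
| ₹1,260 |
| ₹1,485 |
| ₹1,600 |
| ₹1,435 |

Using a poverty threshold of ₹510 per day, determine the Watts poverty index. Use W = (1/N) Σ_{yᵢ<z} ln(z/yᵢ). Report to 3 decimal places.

Incomes under z: ₹275, ₹440 (q = 2 of N = 9).
Log shortfalls: ln(510/275) = 0.6176; ln(510/440) = 0.1476.
W = 0.765276 / 9 = 0.085.

0.085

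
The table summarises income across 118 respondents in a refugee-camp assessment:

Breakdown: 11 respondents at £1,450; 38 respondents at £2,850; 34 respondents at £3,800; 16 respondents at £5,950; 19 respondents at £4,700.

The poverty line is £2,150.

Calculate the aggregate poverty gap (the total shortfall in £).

£7,700

Poor units: 11×£1,450 (q = 11 of N = 118).
Individual gaps: 11×(2150−1450) = 7700.
Aggregate gap = £7,700.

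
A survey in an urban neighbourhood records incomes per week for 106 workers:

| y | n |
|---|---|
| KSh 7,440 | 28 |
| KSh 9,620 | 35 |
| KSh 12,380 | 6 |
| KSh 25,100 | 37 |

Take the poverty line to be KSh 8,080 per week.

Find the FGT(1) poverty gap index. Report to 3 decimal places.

Incomes under z: 28×KSh 7,440 (q = 28 of N = 106).
Shortfall ratios: (8080−7440)/8080 = 0.0792 (×28).
Sum of shortfalls = 2.217822; P₁ averages over all N: 2.217822 / 106 = 0.021.

0.021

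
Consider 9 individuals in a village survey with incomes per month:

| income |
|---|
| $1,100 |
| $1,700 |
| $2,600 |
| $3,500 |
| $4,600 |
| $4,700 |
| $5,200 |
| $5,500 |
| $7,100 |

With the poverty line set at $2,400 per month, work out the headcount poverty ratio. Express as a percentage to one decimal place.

22.2%

2 of the 9 individuals have income below $2,400.
H = 2/9 = 22.2%.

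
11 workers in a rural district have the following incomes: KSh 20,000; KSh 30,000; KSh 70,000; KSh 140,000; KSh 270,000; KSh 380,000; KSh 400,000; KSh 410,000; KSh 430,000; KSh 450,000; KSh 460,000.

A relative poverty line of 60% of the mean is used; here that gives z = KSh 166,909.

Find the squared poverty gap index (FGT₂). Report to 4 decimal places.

0.1646

Below the line: KSh 20,000, KSh 30,000, KSh 70,000, KSh 140,000 (q = 4 of N = 11).
Relative gaps: (166909−20000)/166909 = 0.8802; (166909−30000)/166909 = 0.8203; (166909−70000)/166909 = 0.5806; (166909−140000)/166909 = 0.1612.
Squared: 0.7747; 0.6728; 0.3371; 0.0260.
Sum = 1.810635; P₂ = 1.810635 / 11 = 0.1646.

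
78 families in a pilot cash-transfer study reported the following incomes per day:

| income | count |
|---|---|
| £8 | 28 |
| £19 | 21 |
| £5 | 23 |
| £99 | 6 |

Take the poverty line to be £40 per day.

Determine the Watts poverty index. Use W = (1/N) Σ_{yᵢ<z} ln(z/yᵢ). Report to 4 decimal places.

Below the line: 23×£5, 28×£8, 21×£19 (q = 72 of N = 78).
Log gaps: ln(40/5) = 2.0794 (×23); ln(40/8) = 1.6094 (×28); ln(40/19) = 0.7444 (×21).
W = 108.524667 / 78 = 1.3913.

1.3913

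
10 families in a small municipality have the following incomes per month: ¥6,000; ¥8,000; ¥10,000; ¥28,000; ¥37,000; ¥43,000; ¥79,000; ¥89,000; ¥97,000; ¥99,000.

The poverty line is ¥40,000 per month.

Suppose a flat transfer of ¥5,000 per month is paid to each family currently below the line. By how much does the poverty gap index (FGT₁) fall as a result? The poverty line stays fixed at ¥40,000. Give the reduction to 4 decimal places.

0.0575

Before: below the line — ¥6,000, ¥8,000, ¥10,000, ¥28,000, ¥37,000; poverty gap index (FGT₁) = 0.277500.
After the ¥5,000 transfer: below the line — ¥11,000, ¥13,000, ¥15,000, ¥33,000; poverty gap index (FGT₁) = 0.220000.
Reduction = 0.277500 − 0.220000 = 0.0575.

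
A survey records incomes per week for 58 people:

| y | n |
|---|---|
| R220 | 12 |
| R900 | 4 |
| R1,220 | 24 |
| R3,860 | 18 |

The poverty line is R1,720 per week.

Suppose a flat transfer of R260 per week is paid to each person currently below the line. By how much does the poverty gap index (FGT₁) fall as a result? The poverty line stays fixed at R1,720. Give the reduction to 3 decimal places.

Before: below the line — 12×R220, 4×R900, 24×R1,220; poverty gap index (FGT₁) = 0.33360.
After the R260 transfer: below the line — 12×R480, 4×R1,160, 24×R1,480; poverty gap index (FGT₁) = 0.22935.
Reduction = 0.33360 − 0.22935 = 0.104.

0.104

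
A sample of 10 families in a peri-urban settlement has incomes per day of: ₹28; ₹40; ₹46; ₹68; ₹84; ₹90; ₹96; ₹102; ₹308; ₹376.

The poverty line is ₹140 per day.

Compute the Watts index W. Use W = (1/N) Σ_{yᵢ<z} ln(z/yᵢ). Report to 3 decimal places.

0.634

Below z: ₹28, ₹40, ₹46, ₹68, ₹84, ₹90, ₹96, ₹102 (q = 8 of N = 10).
ln(z/y) terms: ln(140/28) = 1.6094; ln(140/40) = 1.2528; ln(140/46) = 1.1130; ln(140/68) = 0.7221; ln(140/84) = 0.5108; ln(140/90) = 0.4418; ln(140/96) = 0.3773; ln(140/102) = 0.3167.
W = 6.343959 / 10 = 0.634.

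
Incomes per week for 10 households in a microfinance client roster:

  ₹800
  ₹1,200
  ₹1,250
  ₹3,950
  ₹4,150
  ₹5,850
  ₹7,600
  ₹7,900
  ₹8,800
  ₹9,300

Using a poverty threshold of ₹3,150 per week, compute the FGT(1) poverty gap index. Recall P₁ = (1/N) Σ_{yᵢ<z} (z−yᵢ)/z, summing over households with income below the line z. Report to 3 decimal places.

Poor units: ₹800, ₹1,200, ₹1,250 (q = 3 of N = 10).
Relative gaps: (3150−800)/3150 = 0.7460; (3150−1200)/3150 = 0.6190; (3150−1250)/3150 = 0.6032.
Σ = 1.968254. Dividing by the full population N = 10 gives P₁ = 0.197.

0.197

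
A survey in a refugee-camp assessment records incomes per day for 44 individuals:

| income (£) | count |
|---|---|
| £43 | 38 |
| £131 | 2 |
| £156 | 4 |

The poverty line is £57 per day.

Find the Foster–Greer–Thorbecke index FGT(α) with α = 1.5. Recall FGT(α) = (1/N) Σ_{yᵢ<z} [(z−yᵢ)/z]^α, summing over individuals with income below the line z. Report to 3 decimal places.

0.105

Below the line: 38×£43 (q = 38 of N = 44).
Relative gaps: (57−43)/57 = 0.2456 (×38).
Raised to α = 1.5: 0.12172 (×38).
Sum = 4.625550; FGT(1.5) = 4.625550 / 44 = 0.105.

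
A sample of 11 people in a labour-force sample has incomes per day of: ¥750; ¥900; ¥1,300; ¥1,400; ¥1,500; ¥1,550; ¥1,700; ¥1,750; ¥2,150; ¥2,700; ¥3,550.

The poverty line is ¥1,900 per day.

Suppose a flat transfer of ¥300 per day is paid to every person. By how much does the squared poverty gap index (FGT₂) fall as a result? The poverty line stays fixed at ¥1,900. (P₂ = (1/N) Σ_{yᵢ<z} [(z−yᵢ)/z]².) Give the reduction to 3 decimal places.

0.048

Before: below the line — ¥750, ¥900, ¥1,300, ¥1,400, ¥1,500, ¥1,550, ¥1,700, ¥1,750; squared poverty gap index (FGT₂) = 0.08254.
After the ¥300 transfer: below the line — ¥1,050, ¥1,200, ¥1,600, ¥1,700, ¥1,800, ¥1,850; squared poverty gap index (FGT₂) = 0.03412.
Reduction = 0.08254 − 0.03412 = 0.048.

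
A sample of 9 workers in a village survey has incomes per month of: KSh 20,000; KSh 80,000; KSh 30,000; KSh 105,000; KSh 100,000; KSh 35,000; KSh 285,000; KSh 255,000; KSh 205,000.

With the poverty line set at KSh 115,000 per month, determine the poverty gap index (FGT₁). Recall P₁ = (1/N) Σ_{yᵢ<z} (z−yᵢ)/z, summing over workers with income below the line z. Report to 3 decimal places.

Poor units: KSh 20,000, KSh 30,000, KSh 35,000, KSh 80,000, KSh 100,000, KSh 105,000 (q = 6 of N = 9).
Relative gaps: (115000−20000)/115000 = 0.8261; (115000−30000)/115000 = 0.7391; (115000−35000)/115000 = 0.6957; (115000−80000)/115000 = 0.3043; (115000−100000)/115000 = 0.1304; (115000−105000)/115000 = 0.0870.
Sum of shortfalls = 2.782609; P₁ averages over all N: 2.782609 / 9 = 0.309.

0.309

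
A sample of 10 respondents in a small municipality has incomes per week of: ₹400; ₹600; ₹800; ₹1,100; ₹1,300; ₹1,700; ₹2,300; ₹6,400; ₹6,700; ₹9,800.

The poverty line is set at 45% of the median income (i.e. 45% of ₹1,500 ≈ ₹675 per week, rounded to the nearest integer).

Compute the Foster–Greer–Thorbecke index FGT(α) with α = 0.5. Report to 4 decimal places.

Below z: ₹400, ₹600 (q = 2 of N = 10).
Relative gaps: (675−400)/675 = 0.4074; (675−600)/675 = 0.1111.
Raised to α = 0.5: 0.63828; 0.33333.
Sum = 0.971618; FGT(0.5) = 0.971618 / 10 = 0.0972.

0.0972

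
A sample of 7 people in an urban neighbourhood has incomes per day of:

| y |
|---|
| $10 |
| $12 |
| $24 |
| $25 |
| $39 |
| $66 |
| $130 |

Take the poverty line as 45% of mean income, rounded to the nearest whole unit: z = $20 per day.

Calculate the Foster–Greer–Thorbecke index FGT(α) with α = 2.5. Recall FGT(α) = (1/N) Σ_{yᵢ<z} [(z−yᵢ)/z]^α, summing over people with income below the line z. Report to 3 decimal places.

0.040

Below z: $10, $12 (q = 2 of N = 7).
Gap ratios (z−y)/z: (20−10)/20 = 0.5000; (20−12)/20 = 0.4000.
Raised to α = 2.5: 0.17678; 0.10119.
Sum = 0.277970; FGT(2.5) = 0.277970 / 7 = 0.040.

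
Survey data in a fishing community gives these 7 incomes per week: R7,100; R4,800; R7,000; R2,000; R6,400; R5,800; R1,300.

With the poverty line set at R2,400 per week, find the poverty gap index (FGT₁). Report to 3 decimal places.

Below the line: R1,300, R2,000 (q = 2 of N = 7).
Gap ratios (z−y)/z: (2400−1300)/2400 = 0.4583; (2400−2000)/2400 = 0.1667.
Σ = 0.625000. Dividing by the full population N = 7 gives P₁ = 0.089.

0.089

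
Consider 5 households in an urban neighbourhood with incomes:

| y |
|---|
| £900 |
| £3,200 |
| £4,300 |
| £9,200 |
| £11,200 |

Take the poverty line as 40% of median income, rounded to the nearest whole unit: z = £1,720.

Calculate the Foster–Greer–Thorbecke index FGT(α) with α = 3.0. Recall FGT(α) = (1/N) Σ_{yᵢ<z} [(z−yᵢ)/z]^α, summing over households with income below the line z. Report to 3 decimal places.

0.022

Below the line: £900 (q = 1 of N = 5).
Relative gaps: (1720−900)/1720 = 0.4767.
Raised to α = 3.0: 0.10836.
Sum = 0.108357; FGT(3.0) = 0.108357 / 5 = 0.022.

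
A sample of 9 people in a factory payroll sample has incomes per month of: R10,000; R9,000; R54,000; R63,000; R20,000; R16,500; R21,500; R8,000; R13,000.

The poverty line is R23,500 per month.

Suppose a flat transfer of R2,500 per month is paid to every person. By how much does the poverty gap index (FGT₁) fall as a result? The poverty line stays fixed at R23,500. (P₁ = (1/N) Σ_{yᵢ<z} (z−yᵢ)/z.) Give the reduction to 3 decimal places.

0.080

Before: below the line — R8,000, R9,000, R10,000, R13,000, R16,500, R20,000, R21,500; poverty gap index (FGT₁) = 0.31442.
After the R2,500 transfer: below the line — R10,500, R11,500, R12,500, R15,500, R19,000, R22,500; poverty gap index (FGT₁) = 0.23404.
Reduction = 0.31442 − 0.23404 = 0.080.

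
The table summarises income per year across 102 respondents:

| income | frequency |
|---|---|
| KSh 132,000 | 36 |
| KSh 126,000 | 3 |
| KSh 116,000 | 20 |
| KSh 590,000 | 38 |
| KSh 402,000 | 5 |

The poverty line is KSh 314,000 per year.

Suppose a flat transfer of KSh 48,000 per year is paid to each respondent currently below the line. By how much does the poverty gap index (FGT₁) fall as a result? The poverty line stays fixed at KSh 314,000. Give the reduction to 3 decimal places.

0.088

Before: below the line — 20×KSh 116,000, 3×KSh 126,000, 36×KSh 132,000; poverty gap index (FGT₁) = 0.34582.
After the KSh 48,000 transfer: below the line — 20×KSh 164,000, 3×KSh 174,000, 36×KSh 180,000; poverty gap index (FGT₁) = 0.25740.
Reduction = 0.34582 − 0.25740 = 0.088.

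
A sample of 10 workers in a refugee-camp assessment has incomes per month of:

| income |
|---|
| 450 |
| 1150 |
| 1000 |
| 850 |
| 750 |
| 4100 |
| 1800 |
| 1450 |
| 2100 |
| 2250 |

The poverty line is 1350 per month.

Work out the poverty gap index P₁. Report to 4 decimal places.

0.1889

Below the line: 450, 750, 850, 1000, 1150 (q = 5 of N = 10).
Relative gaps: (1350−450)/1350 = 0.6667; (1350−750)/1350 = 0.4444; (1350−850)/1350 = 0.3704; (1350−1000)/1350 = 0.2593; (1350−1150)/1350 = 0.1481.
Σ = 1.888889. Dividing by the full population N = 10 gives P₁ = 0.1889.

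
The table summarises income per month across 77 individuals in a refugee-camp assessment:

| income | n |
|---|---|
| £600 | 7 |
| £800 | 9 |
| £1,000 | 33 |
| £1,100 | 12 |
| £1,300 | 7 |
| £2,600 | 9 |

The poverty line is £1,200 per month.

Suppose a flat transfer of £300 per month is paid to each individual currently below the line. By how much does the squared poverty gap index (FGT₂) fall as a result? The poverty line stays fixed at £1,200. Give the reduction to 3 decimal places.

Before: below the line — 7×£600, 9×£800, 33×£1,000, 12×£1,100; squared poverty gap index (FGT₂) = 0.04870.
After the £300 transfer: below the line — 7×£900, 9×£1,100; squared poverty gap index (FGT₂) = 0.00649.
Reduction = 0.04870 − 0.00649 = 0.042.

0.042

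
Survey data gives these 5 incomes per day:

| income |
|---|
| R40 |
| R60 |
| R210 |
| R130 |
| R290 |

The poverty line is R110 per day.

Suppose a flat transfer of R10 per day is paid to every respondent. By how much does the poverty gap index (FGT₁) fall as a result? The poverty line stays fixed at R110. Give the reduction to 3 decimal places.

Before: below the line — R40, R60; poverty gap index (FGT₁) = 0.21818.
After the R10 transfer: below the line — R50, R70; poverty gap index (FGT₁) = 0.18182.
Reduction = 0.21818 − 0.18182 = 0.036.

0.036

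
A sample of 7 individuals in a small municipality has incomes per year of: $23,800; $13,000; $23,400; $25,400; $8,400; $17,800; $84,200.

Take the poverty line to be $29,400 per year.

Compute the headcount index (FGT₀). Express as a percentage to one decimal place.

6 of the 7 individuals have income below $29,400.
H = 6/7 = 85.7%.

85.7%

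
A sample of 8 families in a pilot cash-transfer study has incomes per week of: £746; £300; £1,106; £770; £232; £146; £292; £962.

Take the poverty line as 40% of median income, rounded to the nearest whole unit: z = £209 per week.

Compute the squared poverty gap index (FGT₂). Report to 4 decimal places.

0.0114

Incomes under z: £146 (q = 1 of N = 8).
Shortfall ratios: (209−146)/209 = 0.3014.
Squared: 0.0909.
Sum = 0.090863; P₂ = 0.090863 / 8 = 0.0114.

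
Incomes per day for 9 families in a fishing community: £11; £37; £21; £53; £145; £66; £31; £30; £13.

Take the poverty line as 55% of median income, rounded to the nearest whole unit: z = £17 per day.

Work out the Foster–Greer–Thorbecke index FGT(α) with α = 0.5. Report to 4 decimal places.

0.1199

Poor units: £11, £13 (q = 2 of N = 9).
Shortfall ratios: (17−11)/17 = 0.3529; (17−13)/17 = 0.2353.
Raised to α = 0.5: 0.59409; 0.48507.
Sum = 1.079160; FGT(0.5) = 1.079160 / 9 = 0.1199.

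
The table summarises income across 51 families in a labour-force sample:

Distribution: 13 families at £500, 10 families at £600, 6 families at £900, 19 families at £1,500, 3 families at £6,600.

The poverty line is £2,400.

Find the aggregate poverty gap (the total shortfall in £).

Poor units: 13×£500, 10×£600, 6×£900, 19×£1,500 (q = 48 of N = 51).
Individual gaps: 13×(2400−500) = 24700; 10×(2400−600) = 18000; 6×(2400−900) = 9000; 19×(2400−1500) = 17100.
Aggregate gap = £68,800.

£68,800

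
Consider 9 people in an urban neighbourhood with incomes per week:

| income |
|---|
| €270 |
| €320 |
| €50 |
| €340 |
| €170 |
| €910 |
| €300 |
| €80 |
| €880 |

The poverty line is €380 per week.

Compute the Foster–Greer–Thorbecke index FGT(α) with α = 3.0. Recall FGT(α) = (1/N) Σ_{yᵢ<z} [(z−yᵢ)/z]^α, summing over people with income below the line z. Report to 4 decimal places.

0.1505

Incomes under z: €50, €80, €170, €270, €300, €320, €340 (q = 7 of N = 9).
Normalized shortfalls: (380−50)/380 = 0.8684; (380−80)/380 = 0.7895; (380−170)/380 = 0.5526; (380−270)/380 = 0.2895; (380−300)/380 = 0.2105; (380−320)/380 = 0.1579; (380−340)/380 = 0.1053.
Raised to α = 3.0: 0.65492; 0.49205; 0.16877; 0.02426; 0.00933; 0.00394; 0.00117.
Sum = 1.354443; FGT(3.0) = 1.354443 / 9 = 0.1505.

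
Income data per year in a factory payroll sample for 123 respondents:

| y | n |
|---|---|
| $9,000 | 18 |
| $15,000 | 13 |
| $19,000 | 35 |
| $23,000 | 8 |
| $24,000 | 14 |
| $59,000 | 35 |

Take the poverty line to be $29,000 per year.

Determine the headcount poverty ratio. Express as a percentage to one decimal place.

88 of the 123 respondents have income below $29,000.
H = 88/123 = 71.5%.

71.5%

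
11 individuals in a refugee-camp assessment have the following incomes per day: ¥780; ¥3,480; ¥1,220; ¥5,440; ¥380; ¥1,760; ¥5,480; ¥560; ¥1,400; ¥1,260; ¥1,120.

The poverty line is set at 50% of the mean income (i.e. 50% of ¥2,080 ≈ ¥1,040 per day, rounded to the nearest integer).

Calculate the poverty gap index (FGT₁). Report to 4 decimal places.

Below z: ¥380, ¥560, ¥780 (q = 3 of N = 11).
Relative gaps: (1040−380)/1040 = 0.6346; (1040−560)/1040 = 0.4615; (1040−780)/1040 = 0.2500.
Sum of shortfalls = 1.346154; P₁ averages over all N: 1.346154 / 11 = 0.1224.

0.1224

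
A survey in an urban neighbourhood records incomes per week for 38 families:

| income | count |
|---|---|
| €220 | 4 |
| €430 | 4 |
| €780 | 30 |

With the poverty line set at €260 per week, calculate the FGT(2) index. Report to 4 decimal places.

0.0025

Incomes under z: 4×€220 (q = 4 of N = 38).
Normalized shortfalls: (260−220)/260 = 0.1538 (×4).
Squared: 0.0237 (×4).
Sum = 0.094675; P₂ = 0.094675 / 38 = 0.0025.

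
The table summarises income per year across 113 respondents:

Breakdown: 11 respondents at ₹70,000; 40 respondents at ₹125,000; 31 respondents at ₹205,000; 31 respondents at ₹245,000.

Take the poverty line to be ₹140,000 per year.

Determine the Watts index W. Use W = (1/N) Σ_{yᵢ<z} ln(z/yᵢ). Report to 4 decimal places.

0.1076

Below z: 11×₹70,000, 40×₹125,000 (q = 51 of N = 113).
Log shortfalls: ln(140000/70000) = 0.6931 (×11); ln(140000/125000) = 0.1133 (×40).
W = 12.157766 / 113 = 0.1076.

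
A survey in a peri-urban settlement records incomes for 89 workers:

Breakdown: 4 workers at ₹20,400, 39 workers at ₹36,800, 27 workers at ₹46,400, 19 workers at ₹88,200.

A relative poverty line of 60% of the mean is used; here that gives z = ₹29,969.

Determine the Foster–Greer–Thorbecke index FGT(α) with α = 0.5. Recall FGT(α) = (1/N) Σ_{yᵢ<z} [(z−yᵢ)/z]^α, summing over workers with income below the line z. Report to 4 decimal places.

Incomes under z: 4×₹20,400 (q = 4 of N = 89).
Shortfall ratios: (29969−20400)/29969 = 0.3193 (×4).
Raised to α = 0.5: 0.56506 (×4).
Sum = 2.260253; FGT(0.5) = 2.260253 / 89 = 0.0254.

0.0254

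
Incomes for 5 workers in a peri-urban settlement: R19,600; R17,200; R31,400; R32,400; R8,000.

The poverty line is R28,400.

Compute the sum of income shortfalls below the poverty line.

Below the line: R8,000, R17,200, R19,600 (q = 3 of N = 5).
Individual gaps: 28400−8000 = 20400; 28400−17200 = 11200; 28400−19600 = 8800.
Aggregate gap = R40,400.

R40,400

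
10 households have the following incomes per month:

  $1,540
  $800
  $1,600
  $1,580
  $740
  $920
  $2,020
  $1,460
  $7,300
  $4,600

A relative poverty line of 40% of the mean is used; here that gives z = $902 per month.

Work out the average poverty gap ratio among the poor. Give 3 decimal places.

Incomes under z: $740, $800 (q = 2 of N = 10).
Relative gaps: 0.1796, 0.1131; sum = 0.292683.
I averages over the q = 2 poor units only: 0.292683 / 2 = 0.146.

0.146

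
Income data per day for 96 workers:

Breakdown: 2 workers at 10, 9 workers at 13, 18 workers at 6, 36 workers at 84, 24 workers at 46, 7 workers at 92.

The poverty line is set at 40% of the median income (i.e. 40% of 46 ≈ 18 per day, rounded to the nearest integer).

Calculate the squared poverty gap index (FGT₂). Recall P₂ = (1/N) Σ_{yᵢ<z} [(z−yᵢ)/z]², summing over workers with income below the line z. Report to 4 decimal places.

Poor units: 18×6, 2×10, 9×13 (q = 29 of N = 96).
Shortfall ratios: (18−6)/18 = 0.6667 (×18); (18−10)/18 = 0.4444 (×2); (18−13)/18 = 0.2778 (×9).
Squared: 0.4444 (×18); 0.1975 (×2); 0.0772 (×9).
Sum = 9.089506; P₂ = 9.089506 / 96 = 0.0947.

0.0947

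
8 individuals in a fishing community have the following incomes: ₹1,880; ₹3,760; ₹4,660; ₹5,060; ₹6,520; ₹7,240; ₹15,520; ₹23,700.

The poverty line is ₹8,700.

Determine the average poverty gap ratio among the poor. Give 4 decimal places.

Poor units: ₹1,880, ₹3,760, ₹4,660, ₹5,060, ₹6,520, ₹7,240 (q = 6 of N = 8).
Relative gaps: 0.7839, 0.5678, 0.4644, 0.4184, 0.2506, 0.1678; sum = 2.652874.
The income-gap ratio divides by q (the poor only): 2.652874 / 6 = 0.4421.

0.4421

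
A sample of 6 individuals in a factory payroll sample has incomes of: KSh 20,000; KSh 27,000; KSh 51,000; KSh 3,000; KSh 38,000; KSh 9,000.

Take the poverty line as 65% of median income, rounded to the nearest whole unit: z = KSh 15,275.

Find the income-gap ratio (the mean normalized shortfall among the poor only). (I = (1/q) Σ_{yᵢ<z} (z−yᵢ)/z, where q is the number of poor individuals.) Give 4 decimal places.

Below the line: KSh 3,000, KSh 9,000 (q = 2 of N = 6).
Shortfall ratios (z−y)/z: 0.8036, 0.4108; sum = 1.214403.
I averages over the q = 2 poor units only: 1.214403 / 2 = 0.6072.

0.6072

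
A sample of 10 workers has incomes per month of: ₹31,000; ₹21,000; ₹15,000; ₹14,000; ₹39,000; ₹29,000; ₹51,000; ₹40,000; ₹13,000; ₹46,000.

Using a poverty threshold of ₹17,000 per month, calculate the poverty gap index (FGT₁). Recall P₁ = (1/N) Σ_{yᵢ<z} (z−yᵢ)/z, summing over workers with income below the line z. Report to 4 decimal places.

Incomes under z: ₹13,000, ₹14,000, ₹15,000 (q = 3 of N = 10).
Shortfall ratios: (17000−13000)/17000 = 0.2353; (17000−14000)/17000 = 0.1765; (17000−15000)/17000 = 0.1176.
Σ = 0.529412. Dividing by the full population N = 10 gives P₁ = 0.0529.

0.0529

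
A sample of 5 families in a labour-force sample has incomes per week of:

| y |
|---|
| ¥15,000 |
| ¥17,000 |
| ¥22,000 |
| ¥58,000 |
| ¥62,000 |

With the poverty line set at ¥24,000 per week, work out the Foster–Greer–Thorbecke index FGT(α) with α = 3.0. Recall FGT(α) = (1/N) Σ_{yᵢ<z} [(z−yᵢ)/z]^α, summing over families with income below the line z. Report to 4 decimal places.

0.0156

Incomes under z: ¥15,000, ¥17,000, ¥22,000 (q = 3 of N = 5).
Shortfall ratios: (24000−15000)/24000 = 0.3750; (24000−17000)/24000 = 0.2917; (24000−22000)/24000 = 0.0833.
Raised to α = 3.0: 0.05273; 0.02481; 0.00058.
Sum = 0.078125; FGT(3.0) = 0.078125 / 5 = 0.0156.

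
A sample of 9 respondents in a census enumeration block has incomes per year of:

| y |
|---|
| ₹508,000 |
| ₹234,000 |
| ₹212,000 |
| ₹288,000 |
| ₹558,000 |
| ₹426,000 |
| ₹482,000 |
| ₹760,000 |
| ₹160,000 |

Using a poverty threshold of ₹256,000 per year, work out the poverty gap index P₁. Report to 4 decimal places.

0.0703

Below the line: ₹160,000, ₹212,000, ₹234,000 (q = 3 of N = 9).
Shortfall ratios: (256000−160000)/256000 = 0.3750; (256000−212000)/256000 = 0.1719; (256000−234000)/256000 = 0.0859.
Σ = 0.632812. Dividing by the full population N = 9 gives P₁ = 0.0703.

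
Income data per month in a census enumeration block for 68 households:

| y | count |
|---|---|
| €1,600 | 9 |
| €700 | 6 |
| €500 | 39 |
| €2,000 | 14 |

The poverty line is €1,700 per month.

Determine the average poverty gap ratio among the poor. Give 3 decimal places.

0.585

Below the line: 39×€500, 6×€700, 9×€1,600 (q = 54 of N = 68).
Relative gaps: 0.7059 (×39), 0.5882 (×6), 0.0588 (×9); sum = 31.588235.
I averages over the q = 54 poor units only: 31.588235 / 54 = 0.585.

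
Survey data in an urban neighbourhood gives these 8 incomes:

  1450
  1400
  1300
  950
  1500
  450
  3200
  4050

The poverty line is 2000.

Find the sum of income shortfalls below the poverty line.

4950

Below the line: 450, 950, 1300, 1400, 1450, 1500 (q = 6 of N = 8).
Individual gaps: 2000−450 = 1550; 2000−950 = 1050; 2000−1300 = 700; 2000−1400 = 600; 2000−1450 = 550; 2000−1500 = 500.
Aggregate gap = 4950.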